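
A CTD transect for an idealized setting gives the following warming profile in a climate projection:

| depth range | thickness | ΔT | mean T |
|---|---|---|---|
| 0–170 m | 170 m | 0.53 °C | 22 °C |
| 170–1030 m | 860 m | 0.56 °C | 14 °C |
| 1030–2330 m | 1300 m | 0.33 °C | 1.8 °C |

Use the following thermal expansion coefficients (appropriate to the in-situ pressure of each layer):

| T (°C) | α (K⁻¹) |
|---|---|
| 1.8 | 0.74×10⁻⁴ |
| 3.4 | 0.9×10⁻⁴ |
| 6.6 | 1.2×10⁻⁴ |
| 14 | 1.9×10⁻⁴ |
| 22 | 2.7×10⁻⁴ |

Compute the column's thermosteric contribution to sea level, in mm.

148 mm

Layer 1 at 22 °C → α = 2.7×10⁻⁴ K⁻¹
Layer 2 at 14 °C → α = 1.9×10⁻⁴ K⁻¹
Layer 3 at 1.8 °C → α = 0.74×10⁻⁴ K⁻¹
0–170 m: 170 × 2.7×10⁻⁴ × 0.53 = 0.024327 m
Layer 2: 0.56 × 860 × 1.9×10⁻⁴ = 0.091504 m
0.74×10⁻⁴ × 1300 × 0.33 = 0.031746 m
Δh = 0.024327 + 0.091504 + 0.031746 = 0.147577 m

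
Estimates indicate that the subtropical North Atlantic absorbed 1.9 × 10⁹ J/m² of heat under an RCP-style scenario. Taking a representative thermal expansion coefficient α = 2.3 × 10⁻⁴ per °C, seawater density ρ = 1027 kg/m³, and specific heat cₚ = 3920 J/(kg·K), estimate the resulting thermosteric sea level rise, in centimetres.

Δh = 11 cm

Δh = αQ/(ρcₚ) = 2.3×10⁻⁴ × 1.9×10⁹ / (1027 × 3920) ≈ 0.10855 m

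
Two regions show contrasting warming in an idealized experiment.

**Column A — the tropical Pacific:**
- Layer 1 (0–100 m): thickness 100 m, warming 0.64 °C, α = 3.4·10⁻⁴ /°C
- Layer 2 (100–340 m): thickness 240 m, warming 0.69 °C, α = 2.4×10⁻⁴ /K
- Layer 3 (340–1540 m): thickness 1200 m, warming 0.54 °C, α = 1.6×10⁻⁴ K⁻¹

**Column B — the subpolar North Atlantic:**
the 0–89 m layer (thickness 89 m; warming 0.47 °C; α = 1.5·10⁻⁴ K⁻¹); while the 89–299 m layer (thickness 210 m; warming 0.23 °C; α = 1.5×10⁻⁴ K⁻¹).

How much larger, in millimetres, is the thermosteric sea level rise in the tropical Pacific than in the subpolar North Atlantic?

A 0–100 m: 0.64 × 100 × 3.4×10⁻⁴ = 0.02176 m
A 100–340 m: 2.4×10⁻⁴ × 240 × 0.69 = 0.039744 m
A 1200 × 1.6×10⁻⁴ × 0.54 = 0.10368 m
A total: 0.165184 m
B 1.5×10⁻⁴ × 89 × 0.47 = 0.0062745 m
B 89–299 m: 1.5×10⁻⁴ × 0.23 × 210 = 0.007245 m
B total: 0.0135195 m
Difference: 0.165184 − 0.0135195 = 0.1516645 m

152 mm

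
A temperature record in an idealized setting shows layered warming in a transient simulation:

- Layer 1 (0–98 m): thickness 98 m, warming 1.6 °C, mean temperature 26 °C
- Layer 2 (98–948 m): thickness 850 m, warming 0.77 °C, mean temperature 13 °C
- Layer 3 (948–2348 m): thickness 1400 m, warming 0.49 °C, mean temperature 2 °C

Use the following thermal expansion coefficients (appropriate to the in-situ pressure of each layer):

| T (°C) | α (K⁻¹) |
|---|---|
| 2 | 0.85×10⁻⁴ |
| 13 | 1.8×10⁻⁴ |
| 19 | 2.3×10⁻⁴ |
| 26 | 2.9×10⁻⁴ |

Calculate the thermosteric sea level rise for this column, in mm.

about 220 mm

Layer 1 at 26 °C → α = 2.9×10⁻⁴ K⁻¹
Layer 2 at 13 °C → α = 1.8×10⁻⁴ K⁻¹
Layer 3 at 2 °C → α = 0.85×10⁻⁴ K⁻¹
2.9×10⁻⁴ × 1.6 × 98 = 0.045472 m
Layer 2: 0.77 × 850 × 1.8×10⁻⁴ = 0.11781 m
948–2348 m: 0.85×10⁻⁴ × 1400 × 0.49 = 0.05831 m
Δh = 0.045472 + 0.11781 + 0.05831 = 0.221592 m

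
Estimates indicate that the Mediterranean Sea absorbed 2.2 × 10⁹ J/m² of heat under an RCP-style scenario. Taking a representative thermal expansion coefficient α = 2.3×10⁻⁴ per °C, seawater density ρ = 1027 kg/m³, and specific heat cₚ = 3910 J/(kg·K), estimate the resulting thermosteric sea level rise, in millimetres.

Δh = αQ/(ρcₚ) = 2.3×10⁻⁴ × 2.2×10⁹ / (1027 × 3910) ≈ 0.12601 m

Δh ≈ 126 mm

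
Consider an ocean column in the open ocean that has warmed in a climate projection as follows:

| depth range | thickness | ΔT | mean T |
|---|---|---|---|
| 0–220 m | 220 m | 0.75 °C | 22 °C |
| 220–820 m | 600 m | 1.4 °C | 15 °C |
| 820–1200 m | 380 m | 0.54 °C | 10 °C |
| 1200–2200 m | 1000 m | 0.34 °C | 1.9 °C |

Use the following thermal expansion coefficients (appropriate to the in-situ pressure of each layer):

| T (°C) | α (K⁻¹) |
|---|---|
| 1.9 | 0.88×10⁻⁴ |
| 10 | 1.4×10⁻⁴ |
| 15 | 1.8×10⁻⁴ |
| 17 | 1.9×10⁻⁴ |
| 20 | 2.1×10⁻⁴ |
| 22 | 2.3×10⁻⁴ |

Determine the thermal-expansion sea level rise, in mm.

250 mm of thermosteric rise

Layer 1 at 22 °C → α = 2.3×10⁻⁴ K⁻¹
Layer 2 at 15 °C → α = 1.8×10⁻⁴ K⁻¹
Layer 3 at 10 °C → α = 1.4×10⁻⁴ K⁻¹
Layer 4 at 1.9 °C → α = 0.88×10⁻⁴ K⁻¹
Layer 1: 0.75 × 2.3×10⁻⁴ × 220 = 0.03795 m
220–820 m: 1.8×10⁻⁴ × 600 × 1.4 = 0.15120 m
Layer 3: 380 × 1.4×10⁻⁴ × 0.54 = 0.028728 m
0.34 × 0.88×10⁻⁴ × 1000 = 0.02992 m
Δh = 0.03795 + 0.15120 + 0.028728 + 0.02992 = 0.247798 m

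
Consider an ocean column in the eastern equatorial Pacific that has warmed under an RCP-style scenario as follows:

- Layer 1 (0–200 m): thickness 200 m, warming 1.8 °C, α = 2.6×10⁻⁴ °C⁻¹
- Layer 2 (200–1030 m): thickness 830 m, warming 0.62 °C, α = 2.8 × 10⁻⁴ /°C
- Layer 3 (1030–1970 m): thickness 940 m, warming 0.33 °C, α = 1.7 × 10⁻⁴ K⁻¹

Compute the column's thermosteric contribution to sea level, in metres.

200 × 1.8 × 2.6×10⁻⁴ = 0.09360 m
200–1030 m: 830 × 2.8×10⁻⁴ × 0.62 = 0.144088 m
940 × 0.33 × 1.7×10⁻⁴ = 0.052734 m
Δh = 0.09360 + 0.144088 + 0.052734 = 0.290422 m ≈ 0.29 m

about 0.29 m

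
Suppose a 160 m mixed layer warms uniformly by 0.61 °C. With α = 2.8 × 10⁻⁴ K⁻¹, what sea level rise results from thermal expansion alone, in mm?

Δh = αΔT·H = 2.8×10⁻⁴ × 0.61 × 160 = 0.027328 m

Δh = 27 mm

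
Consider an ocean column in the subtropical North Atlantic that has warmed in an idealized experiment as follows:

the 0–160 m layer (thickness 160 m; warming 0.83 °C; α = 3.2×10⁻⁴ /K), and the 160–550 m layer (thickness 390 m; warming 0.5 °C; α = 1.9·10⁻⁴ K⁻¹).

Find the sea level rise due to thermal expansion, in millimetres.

Layer 1: 3.2×10⁻⁴ × 160 × 0.83 = 0.042496 m
Layer 2: 390 × 0.5 × 1.9×10⁻⁴ = 0.03705 m
Δh = 0.042496 + 0.03705 = 0.079546 m

Δh = 79.5 mm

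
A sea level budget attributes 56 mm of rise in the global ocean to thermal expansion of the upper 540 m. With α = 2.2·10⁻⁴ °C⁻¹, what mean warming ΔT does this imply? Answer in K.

about 0.471 K

ΔT = Δh/(αH) = 0.056 / (2.2×10⁻⁴ × 540) ≈ 0.4714 K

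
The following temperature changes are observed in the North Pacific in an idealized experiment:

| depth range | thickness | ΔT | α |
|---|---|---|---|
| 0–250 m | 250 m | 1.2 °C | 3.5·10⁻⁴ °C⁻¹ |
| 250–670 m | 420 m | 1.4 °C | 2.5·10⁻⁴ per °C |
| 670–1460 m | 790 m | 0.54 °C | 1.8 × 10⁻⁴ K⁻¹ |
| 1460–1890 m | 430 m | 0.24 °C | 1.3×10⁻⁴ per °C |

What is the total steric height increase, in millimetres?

about 340 mm

0–250 m: 3.5×10⁻⁴ × 250 × 1.2 = 0.10500 m
2.5×10⁻⁴ × 1.4 × 420 = 0.14700 m
Layer 3: 0.54 × 790 × 1.8×10⁻⁴ = 0.076788 m
Layer 4: 0.24 × 430 × 1.3×10⁻⁴ = 0.013416 m
Δh = 0.10500 + 0.14700 + 0.076788 + 0.013416 = 0.342204 m ≈ 340 mm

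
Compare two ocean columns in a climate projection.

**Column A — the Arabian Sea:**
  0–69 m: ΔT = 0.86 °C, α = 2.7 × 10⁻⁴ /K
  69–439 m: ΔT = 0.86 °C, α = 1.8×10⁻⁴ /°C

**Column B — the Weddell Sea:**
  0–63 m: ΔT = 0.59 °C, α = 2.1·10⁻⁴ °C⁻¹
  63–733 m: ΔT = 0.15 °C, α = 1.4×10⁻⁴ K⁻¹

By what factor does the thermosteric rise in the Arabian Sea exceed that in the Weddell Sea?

A Layer 1: 0.86 × 69 × 2.7×10⁻⁴ = 0.0160218 m
A 370 × 0.86 × 1.8×10⁻⁴ = 0.057276 m
A total: 0.0732978 m
B 2.1×10⁻⁴ × 63 × 0.59 = 0.0078057 m
B 1.4×10⁻⁴ × 670 × 0.15 = 0.01407 m
B total: 0.0218757 m
Ratio: 0.0732978 / 0.0218757 ≈ 3.351

a factor of 3.35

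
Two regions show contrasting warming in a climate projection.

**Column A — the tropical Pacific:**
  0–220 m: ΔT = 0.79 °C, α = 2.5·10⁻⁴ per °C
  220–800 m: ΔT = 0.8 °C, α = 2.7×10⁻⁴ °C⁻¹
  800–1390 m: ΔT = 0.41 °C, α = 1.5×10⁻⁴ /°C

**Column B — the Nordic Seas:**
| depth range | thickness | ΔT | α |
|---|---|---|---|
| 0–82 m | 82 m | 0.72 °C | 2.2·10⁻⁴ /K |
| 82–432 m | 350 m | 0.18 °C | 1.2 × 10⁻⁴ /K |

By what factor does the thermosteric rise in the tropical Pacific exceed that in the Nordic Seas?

A 0–220 m: 220 × 2.5×10⁻⁴ × 0.79 = 0.04345 m
A Layer 2: 580 × 0.8 × 2.7×10⁻⁴ = 0.12528 m
A 800–1390 m: 590 × 1.5×10⁻⁴ × 0.41 = 0.036285 m
A total: 0.205015 m
B 0–82 m: 82 × 2.2×10⁻⁴ × 0.72 = 0.0129888 m
B Layer 2: 0.18 × 350 × 1.2×10⁻⁴ = 0.00756 m
B total: 0.0205488 m
Ratio: 0.205015 / 0.0205488 ≈ 9.977

9.98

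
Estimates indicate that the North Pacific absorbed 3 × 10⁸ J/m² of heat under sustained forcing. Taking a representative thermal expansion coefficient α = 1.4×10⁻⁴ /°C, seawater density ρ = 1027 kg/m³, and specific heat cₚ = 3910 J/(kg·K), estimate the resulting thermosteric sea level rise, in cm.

Δh = 1.0 cm

Δh = αQ/(ρcₚ) = 1.4×10⁻⁴ × 3×10⁸ / (1027 × 3910) ≈ 0.010459 m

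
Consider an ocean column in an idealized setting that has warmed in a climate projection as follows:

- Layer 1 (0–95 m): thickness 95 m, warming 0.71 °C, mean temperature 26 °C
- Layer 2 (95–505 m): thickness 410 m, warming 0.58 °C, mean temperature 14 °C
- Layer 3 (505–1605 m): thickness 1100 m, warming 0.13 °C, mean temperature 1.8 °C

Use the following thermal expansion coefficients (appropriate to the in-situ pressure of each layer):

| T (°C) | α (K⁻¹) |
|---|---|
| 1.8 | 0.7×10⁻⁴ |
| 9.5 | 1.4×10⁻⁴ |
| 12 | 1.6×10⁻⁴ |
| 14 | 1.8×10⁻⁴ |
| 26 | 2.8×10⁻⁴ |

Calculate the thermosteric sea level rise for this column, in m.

Δh ≈ 0.072 m

Layer 1 at 26 °C → α = 2.8×10⁻⁴ K⁻¹
Layer 2 at 14 °C → α = 1.8×10⁻⁴ K⁻¹
Layer 3 at 1.8 °C → α = 0.7×10⁻⁴ K⁻¹
0.71 × 95 × 2.8×10⁻⁴ = 0.018886 m
0.58 × 1.8×10⁻⁴ × 410 = 0.042804 m
0.13 × 1100 × 0.7×10⁻⁴ = 0.01001 m
Δh = 0.018886 + 0.042804 + 0.01001 = 0.07170 m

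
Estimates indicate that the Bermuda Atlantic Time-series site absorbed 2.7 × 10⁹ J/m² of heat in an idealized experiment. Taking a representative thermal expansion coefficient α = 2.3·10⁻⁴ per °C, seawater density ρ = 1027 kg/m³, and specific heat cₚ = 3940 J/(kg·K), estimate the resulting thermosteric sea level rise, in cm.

Δh = 15 cm

Δh = αQ/(ρcₚ) = 2.3×10⁻⁴ × 2.7×10⁹ / (1027 × 3940) ≈ 0.15347 m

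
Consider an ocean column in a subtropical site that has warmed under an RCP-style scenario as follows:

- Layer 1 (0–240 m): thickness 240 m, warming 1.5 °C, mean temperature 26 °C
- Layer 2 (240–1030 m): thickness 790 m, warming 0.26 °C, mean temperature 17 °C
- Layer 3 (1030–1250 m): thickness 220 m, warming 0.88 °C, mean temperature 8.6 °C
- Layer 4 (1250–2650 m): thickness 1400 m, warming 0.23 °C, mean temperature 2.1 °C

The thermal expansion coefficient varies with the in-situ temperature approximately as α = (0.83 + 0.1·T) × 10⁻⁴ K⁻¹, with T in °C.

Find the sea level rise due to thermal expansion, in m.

about 0.24 m

Layer 1: α = (0.83 + 0.1×26)×10⁻⁴ = 3.43×10⁻⁴ K⁻¹
Layer 2: α = (0.83 + 0.1×17)×10⁻⁴ = 2.53×10⁻⁴ K⁻¹
Layer 3: α = (0.83 + 0.1×8.6)×10⁻⁴ = 1.69×10⁻⁴ K⁻¹
Layer 4: α = (0.83 + 0.1×2.1)×10⁻⁴ = 1.04×10⁻⁴ K⁻¹
240 × 3.43×10⁻⁴ × 1.5 = 0.12348 m
240–1030 m: 2.53×10⁻⁴ × 0.26 × 790 = 0.0519662 m
Layer 3: 0.88 × 220 × 1.69×10⁻⁴ = 0.0327184 m
0.23 × 1.04×10⁻⁴ × 1400 = 0.033488 m
Δh = 0.12348 + 0.0519662 + 0.0327184 + 0.033488 = 0.2416526 m ≈ 0.24 m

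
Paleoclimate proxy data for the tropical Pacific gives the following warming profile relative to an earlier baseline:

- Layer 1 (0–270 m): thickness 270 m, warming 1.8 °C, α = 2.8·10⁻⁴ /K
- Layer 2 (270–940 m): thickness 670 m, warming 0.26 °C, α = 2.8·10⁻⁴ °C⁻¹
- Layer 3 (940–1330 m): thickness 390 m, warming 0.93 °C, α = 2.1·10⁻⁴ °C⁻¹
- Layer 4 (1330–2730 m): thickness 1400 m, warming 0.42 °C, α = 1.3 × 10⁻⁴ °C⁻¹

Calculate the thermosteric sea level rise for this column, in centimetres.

33.7 cm of thermosteric rise

1.8 × 2.8×10⁻⁴ × 270 = 0.13608 m
270–940 m: 2.8×10⁻⁴ × 0.26 × 670 = 0.048776 m
Layer 3: 2.1×10⁻⁴ × 0.93 × 390 = 0.076167 m
Layer 4: 1.3×10⁻⁴ × 0.42 × 1400 = 0.07644 m
Δh = 0.13608 + 0.048776 + 0.076167 + 0.07644 = 0.337463 m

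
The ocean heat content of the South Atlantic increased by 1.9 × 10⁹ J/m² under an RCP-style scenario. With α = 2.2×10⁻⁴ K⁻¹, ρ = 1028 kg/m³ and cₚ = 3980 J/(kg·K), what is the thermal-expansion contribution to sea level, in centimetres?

Δh = αQ/(ρcₚ) = 2.2×10⁻⁴ × 1.9×10⁹ / (1028 × 3980) ≈ 0.10216 m

Δh = 10.2 cm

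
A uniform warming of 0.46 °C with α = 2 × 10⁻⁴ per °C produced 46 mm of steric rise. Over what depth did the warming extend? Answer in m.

H = Δh/(αΔT) = 0.046 / (2×10⁻⁴ × 0.46) = 500.0 m

about 500 m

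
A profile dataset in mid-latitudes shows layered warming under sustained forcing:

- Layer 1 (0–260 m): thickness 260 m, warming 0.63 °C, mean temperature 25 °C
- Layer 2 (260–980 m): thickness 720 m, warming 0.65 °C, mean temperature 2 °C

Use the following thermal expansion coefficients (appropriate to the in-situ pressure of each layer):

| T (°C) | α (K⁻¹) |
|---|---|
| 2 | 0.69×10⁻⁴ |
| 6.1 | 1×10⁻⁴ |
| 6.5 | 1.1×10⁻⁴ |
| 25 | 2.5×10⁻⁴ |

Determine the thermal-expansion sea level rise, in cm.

Layer 1 at 25 °C → α = 2.5×10⁻⁴ K⁻¹
Layer 2 at 2 °C → α = 0.69×10⁻⁴ K⁻¹
Layer 1: 260 × 0.63 × 2.5×10⁻⁴ = 0.04095 m
260–980 m: 0.69×10⁻⁴ × 0.65 × 720 = 0.032292 m
Δh = 0.04095 + 0.032292 = 0.073242 m

Δh ≈ 7.3 cm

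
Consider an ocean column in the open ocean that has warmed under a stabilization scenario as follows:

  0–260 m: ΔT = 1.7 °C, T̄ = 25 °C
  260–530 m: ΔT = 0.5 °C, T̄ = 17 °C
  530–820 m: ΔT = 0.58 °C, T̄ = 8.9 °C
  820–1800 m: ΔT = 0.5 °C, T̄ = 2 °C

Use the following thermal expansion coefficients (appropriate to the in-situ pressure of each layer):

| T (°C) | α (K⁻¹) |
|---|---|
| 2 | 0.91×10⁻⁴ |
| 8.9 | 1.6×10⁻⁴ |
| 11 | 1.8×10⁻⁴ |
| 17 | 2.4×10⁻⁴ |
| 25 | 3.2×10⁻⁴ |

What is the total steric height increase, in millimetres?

Layer 1 at 25 °C → α = 3.2×10⁻⁴ K⁻¹
Layer 2 at 17 °C → α = 2.4×10⁻⁴ K⁻¹
Layer 3 at 8.9 °C → α = 1.6×10⁻⁴ K⁻¹
Layer 4 at 2 °C → α = 0.91×10⁻⁴ K⁻¹
Layer 1: 1.7 × 3.2×10⁻⁴ × 260 = 0.14144 m
Layer 2: 270 × 2.4×10⁻⁴ × 0.5 = 0.03240 m
290 × 0.58 × 1.6×10⁻⁴ = 0.026912 m
0.91×10⁻⁴ × 0.5 × 980 = 0.04459 m
Δh = 0.14144 + 0.03240 + 0.026912 + 0.04459 = 0.245342 m

about 250 mm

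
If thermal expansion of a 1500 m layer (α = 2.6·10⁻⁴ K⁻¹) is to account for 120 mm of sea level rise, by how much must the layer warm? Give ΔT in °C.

about 0.31 °C

ΔT = Δh/(αH) = 0.12 / (2.6×10⁻⁴ × 1500) ≈ 0.3077 °C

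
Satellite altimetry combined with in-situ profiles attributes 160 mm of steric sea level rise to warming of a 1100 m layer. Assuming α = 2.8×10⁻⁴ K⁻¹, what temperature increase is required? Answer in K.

ΔT = Δh/(αH) = 0.16 / (2.8×10⁻⁴ × 1100) ≈ 0.5195 K

ΔT ≈ 0.52 K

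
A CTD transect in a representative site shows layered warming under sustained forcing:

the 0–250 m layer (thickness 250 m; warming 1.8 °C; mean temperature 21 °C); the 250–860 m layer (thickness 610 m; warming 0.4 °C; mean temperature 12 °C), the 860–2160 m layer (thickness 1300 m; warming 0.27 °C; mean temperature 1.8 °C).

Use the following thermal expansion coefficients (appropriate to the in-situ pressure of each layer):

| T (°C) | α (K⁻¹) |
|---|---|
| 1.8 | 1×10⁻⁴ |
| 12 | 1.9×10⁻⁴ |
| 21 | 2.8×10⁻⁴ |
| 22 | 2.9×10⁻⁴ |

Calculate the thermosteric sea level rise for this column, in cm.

about 21 cm

Layer 1 at 21 °C → α = 2.8×10⁻⁴ K⁻¹
Layer 2 at 12 °C → α = 1.9×10⁻⁴ K⁻¹
Layer 3 at 1.8 °C → α = 1×10⁻⁴ K⁻¹
0–250 m: 1.8 × 2.8×10⁻⁴ × 250 = 0.12600 m
Layer 2: 0.4 × 1.9×10⁻⁴ × 610 = 0.04636 m
860–2160 m: 0.27 × 1300 × 1×10⁻⁴ = 0.03510 m
Δh = 0.12600 + 0.04636 + 0.03510 = 0.20746 m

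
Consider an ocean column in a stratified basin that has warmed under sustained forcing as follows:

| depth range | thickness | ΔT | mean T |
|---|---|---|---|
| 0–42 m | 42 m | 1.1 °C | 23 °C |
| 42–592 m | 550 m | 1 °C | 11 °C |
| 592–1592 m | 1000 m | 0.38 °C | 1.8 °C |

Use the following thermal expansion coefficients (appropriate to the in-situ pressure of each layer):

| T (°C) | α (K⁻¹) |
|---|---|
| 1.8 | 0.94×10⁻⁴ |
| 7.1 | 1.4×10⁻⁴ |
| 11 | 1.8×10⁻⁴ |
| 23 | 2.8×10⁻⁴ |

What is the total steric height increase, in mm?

Layer 1 at 23 °C → α = 2.8×10⁻⁴ K⁻¹
Layer 2 at 11 °C → α = 1.8×10⁻⁴ K⁻¹
Layer 3 at 1.8 °C → α = 0.94×10⁻⁴ K⁻¹
1.1 × 2.8×10⁻⁴ × 42 = 0.012936 m
1.8×10⁻⁴ × 1 × 550 = 0.09900 m
592–1592 m: 0.38 × 1000 × 0.94×10⁻⁴ = 0.03572 m
Δh = 0.012936 + 0.09900 + 0.03572 = 0.147656 m

Δh = 148 mm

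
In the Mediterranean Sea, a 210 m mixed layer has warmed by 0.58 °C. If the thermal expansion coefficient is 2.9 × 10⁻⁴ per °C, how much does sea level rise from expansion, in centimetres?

Δh = αΔT·H = 2.9×10⁻⁴ × 0.58 × 210 = 0.035322 m

Δh = 3.5 cm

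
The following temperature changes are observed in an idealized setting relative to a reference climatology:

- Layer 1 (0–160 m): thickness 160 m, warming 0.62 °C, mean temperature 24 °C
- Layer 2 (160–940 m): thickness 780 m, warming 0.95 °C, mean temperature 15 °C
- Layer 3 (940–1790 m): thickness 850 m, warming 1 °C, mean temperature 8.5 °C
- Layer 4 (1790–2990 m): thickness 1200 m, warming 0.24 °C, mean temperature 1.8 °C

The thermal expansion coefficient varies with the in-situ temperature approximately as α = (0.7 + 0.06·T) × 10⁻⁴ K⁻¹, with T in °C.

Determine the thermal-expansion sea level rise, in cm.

Layer 1: α = (0.7 + 0.06×24)×10⁻⁴ = 2.14×10⁻⁴ K⁻¹
Layer 2: α = (0.7 + 0.06×15)×10⁻⁴ = 1.6×10⁻⁴ K⁻¹
Layer 3: α = (0.7 + 0.06×8.5)×10⁻⁴ = 1.21×10⁻⁴ K⁻¹
Layer 4: α = (0.7 + 0.06×1.8)×10⁻⁴ = 0.808×10⁻⁴ K⁻¹
Layer 1: 160 × 2.14×10⁻⁴ × 0.62 = 0.0212288 m
0.95 × 780 × 1.6×10⁻⁴ = 0.11856 m
940–1790 m: 850 × 1.21×10⁻⁴ × 1 = 0.10285 m
Layer 4: 0.24 × 0.808×10⁻⁴ × 1200 = 0.0232704 m
Δh = 0.0212288 + 0.11856 + 0.10285 + 0.0232704 = 0.2659092 m

26.6 cm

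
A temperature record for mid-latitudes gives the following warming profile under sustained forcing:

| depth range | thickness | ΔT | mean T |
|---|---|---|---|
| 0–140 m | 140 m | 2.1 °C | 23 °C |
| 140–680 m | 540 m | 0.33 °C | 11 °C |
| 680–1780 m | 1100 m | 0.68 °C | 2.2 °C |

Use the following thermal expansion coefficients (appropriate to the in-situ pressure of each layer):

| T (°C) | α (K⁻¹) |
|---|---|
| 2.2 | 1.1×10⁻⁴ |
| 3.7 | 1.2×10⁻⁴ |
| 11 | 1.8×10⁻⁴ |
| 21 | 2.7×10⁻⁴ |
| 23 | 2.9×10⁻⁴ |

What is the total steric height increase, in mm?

Layer 1 at 23 °C → α = 2.9×10⁻⁴ K⁻¹
Layer 2 at 11 °C → α = 1.8×10⁻⁴ K⁻¹
Layer 3 at 2.2 °C → α = 1.1×10⁻⁴ K⁻¹
0–140 m: 140 × 2.9×10⁻⁴ × 2.1 = 0.08526 m
140–680 m: 1.8×10⁻⁴ × 540 × 0.33 = 0.032076 m
Layer 3: 1100 × 0.68 × 1.1×10⁻⁴ = 0.08228 m
Δh = 0.08526 + 0.032076 + 0.08228 = 0.199616 m

about 200 mm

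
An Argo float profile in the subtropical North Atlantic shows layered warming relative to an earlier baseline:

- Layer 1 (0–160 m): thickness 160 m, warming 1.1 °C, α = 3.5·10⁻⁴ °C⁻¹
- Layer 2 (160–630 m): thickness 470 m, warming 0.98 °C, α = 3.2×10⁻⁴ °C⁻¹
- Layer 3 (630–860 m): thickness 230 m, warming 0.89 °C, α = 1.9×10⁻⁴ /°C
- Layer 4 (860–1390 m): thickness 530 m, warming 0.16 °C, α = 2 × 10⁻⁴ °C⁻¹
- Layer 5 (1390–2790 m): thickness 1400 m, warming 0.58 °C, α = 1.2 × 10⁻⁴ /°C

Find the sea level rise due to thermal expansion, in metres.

Layer 1: 160 × 1.1 × 3.5×10⁻⁴ = 0.06160 m
Layer 2: 3.2×10⁻⁴ × 0.98 × 470 = 0.147392 m
0.89 × 230 × 1.9×10⁻⁴ = 0.038893 m
2×10⁻⁴ × 0.16 × 530 = 0.01696 m
Layer 5: 0.58 × 1400 × 1.2×10⁻⁴ = 0.09744 m
Δh = 0.06160 + 0.147392 + 0.038893 + 0.01696 + 0.09744 = 0.362285 m ≈ 0.362 m

Δh ≈ 0.362 m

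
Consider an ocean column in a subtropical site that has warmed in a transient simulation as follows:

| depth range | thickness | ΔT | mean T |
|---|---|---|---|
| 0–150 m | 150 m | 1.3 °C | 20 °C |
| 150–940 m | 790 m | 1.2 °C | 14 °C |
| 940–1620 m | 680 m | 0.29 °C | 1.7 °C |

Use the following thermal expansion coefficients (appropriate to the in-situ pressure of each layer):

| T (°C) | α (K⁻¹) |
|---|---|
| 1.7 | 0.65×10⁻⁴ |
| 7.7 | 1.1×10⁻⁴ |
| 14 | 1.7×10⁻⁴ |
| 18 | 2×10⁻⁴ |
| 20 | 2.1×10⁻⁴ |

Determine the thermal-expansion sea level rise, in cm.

Layer 1 at 20 °C → α = 2.1×10⁻⁴ K⁻¹
Layer 2 at 14 °C → α = 1.7×10⁻⁴ K⁻¹
Layer 3 at 1.7 °C → α = 0.65×10⁻⁴ K⁻¹
2.1×10⁻⁴ × 150 × 1.3 = 0.04095 m
150–940 m: 1.7×10⁻⁴ × 1.2 × 790 = 0.16116 m
0.29 × 0.65×10⁻⁴ × 680 = 0.012818 m
Δh = 0.04095 + 0.16116 + 0.012818 = 0.214928 m

about 21 cm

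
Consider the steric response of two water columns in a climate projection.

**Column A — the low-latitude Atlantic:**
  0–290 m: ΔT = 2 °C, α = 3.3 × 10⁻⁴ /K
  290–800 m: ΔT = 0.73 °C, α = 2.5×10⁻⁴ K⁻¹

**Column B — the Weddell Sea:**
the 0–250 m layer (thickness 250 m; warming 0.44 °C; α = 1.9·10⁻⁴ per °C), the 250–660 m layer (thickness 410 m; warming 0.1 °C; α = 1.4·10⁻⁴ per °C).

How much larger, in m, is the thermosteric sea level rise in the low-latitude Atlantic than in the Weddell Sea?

A Layer 1: 2 × 3.3×10⁻⁴ × 290 = 0.19140 m
A 510 × 0.73 × 2.5×10⁻⁴ = 0.093075 m
A total: 0.284475 m
B Layer 1: 0.44 × 1.9×10⁻⁴ × 250 = 0.02090 m
B Layer 2: 410 × 0.1 × 1.4×10⁻⁴ = 0.00574 m
B total: 0.02664 m
Difference: 0.284475 − 0.02664 = 0.257835 m

0.26 m larger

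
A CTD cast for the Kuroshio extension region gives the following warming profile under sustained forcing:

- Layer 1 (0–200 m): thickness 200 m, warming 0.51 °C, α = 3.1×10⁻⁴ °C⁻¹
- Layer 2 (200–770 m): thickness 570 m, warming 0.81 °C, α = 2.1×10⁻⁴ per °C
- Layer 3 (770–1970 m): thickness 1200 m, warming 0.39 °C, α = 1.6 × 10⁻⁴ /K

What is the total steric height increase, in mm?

Δh = 200 mm

Layer 1: 3.1×10⁻⁴ × 200 × 0.51 = 0.03162 m
200–770 m: 0.81 × 2.1×10⁻⁴ × 570 = 0.096957 m
770–1970 m: 1200 × 1.6×10⁻⁴ × 0.39 = 0.07488 m
Δh = 0.03162 + 0.096957 + 0.07488 = 0.203457 m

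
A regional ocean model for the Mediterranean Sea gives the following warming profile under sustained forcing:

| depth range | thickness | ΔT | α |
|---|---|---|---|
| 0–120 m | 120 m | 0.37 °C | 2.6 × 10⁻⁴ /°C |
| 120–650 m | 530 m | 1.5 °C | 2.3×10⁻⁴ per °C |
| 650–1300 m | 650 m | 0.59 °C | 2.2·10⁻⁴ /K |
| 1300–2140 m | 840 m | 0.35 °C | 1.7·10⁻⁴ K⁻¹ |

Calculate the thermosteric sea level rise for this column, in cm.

Δh ≈ 32.9 cm

0–120 m: 0.37 × 2.6×10⁻⁴ × 120 = 0.011544 m
530 × 1.5 × 2.3×10⁻⁴ = 0.18285 m
650–1300 m: 0.59 × 650 × 2.2×10⁻⁴ = 0.08437 m
1300–2140 m: 1.7×10⁻⁴ × 840 × 0.35 = 0.04998 m
Δh = 0.011544 + 0.18285 + 0.08437 + 0.04998 = 0.328744 m ≈ 32.9 cm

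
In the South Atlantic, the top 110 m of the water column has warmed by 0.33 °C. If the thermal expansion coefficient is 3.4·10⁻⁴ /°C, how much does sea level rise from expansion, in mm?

Δh = αΔT·H = 3.4×10⁻⁴ × 0.33 × 110 = 0.012342 m

Δh = 12.3 mm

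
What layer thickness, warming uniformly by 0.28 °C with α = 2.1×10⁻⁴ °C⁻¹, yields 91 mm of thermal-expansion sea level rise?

H = Δh/(αΔT) = 0.091 / (2.1×10⁻⁴ × 0.28) ≈ 1548 m

H ≈ 1550 m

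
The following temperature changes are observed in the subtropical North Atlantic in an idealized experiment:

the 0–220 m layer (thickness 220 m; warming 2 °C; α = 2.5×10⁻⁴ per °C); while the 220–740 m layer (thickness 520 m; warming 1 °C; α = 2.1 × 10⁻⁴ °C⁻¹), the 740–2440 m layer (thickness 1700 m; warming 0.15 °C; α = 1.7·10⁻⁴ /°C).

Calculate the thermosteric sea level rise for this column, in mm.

about 263 mm

Layer 1: 2 × 220 × 2.5×10⁻⁴ = 0.11000 m
Layer 2: 2.1×10⁻⁴ × 520 × 1 = 0.10920 m
Layer 3: 1.7×10⁻⁴ × 1700 × 0.15 = 0.04335 m
Δh = 0.11000 + 0.10920 + 0.04335 = 0.26255 m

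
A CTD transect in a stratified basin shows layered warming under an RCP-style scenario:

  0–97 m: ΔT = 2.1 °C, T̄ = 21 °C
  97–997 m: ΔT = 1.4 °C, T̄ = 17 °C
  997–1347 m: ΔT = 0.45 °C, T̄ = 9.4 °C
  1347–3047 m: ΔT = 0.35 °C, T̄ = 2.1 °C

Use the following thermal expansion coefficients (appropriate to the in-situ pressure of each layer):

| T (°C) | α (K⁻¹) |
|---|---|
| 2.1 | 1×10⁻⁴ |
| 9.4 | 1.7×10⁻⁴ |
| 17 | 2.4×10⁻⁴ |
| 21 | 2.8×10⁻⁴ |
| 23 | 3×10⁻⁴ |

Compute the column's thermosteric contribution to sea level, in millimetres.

Layer 1 at 21 °C → α = 2.8×10⁻⁴ K⁻¹
Layer 2 at 17 °C → α = 2.4×10⁻⁴ K⁻¹
Layer 3 at 9.4 °C → α = 1.7×10⁻⁴ K⁻¹
Layer 4 at 2.1 °C → α = 1×10⁻⁴ K⁻¹
97 × 2.1 × 2.8×10⁻⁴ = 0.057036 m
Layer 2: 1.4 × 900 × 2.4×10⁻⁴ = 0.30240 m
997–1347 m: 350 × 1.7×10⁻⁴ × 0.45 = 0.026775 m
Layer 4: 1×10⁻⁴ × 1700 × 0.35 = 0.05950 m
Δh = 0.057036 + 0.30240 + 0.026775 + 0.05950 = 0.445711 m

Δh = 446 mm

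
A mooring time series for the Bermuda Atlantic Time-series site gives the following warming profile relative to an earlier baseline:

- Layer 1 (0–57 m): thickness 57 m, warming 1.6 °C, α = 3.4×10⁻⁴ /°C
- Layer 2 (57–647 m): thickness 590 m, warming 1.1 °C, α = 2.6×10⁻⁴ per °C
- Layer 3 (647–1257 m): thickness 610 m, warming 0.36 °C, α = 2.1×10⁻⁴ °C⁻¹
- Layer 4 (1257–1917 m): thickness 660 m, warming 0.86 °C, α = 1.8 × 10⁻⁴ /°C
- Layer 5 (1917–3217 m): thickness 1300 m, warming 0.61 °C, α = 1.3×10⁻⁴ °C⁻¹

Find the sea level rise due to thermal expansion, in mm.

1.6 × 3.4×10⁻⁴ × 57 = 0.031008 m
Layer 2: 590 × 2.6×10⁻⁴ × 1.1 = 0.16874 m
647–1257 m: 2.1×10⁻⁴ × 0.36 × 610 = 0.046116 m
Layer 4: 660 × 1.8×10⁻⁴ × 0.86 = 0.102168 m
Layer 5: 1.3×10⁻⁴ × 0.61 × 1300 = 0.10309 m
Δh = 0.031008 + 0.16874 + 0.046116 + 0.102168 + 0.10309 = 0.451122 m ≈ 451 mm

Δh ≈ 451 mm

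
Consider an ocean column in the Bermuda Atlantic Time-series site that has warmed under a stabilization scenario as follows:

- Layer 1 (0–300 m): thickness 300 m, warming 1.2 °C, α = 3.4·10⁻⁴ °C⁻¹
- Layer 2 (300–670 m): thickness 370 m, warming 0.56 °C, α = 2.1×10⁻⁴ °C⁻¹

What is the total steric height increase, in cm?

16.6 cm

Layer 1: 3.4×10⁻⁴ × 300 × 1.2 = 0.12240 m
Layer 2: 370 × 2.1×10⁻⁴ × 0.56 = 0.043512 m
Δh = 0.12240 + 0.043512 = 0.165912 m ≈ 16.6 cm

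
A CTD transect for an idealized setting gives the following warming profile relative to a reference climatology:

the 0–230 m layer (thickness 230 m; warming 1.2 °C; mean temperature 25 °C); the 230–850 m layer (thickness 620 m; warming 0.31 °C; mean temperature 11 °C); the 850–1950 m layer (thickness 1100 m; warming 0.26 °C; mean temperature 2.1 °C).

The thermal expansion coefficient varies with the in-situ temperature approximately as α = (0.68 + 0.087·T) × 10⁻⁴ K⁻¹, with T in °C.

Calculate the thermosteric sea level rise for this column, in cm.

Layer 1: α = (0.68 + 0.087×25)×10⁻⁴ = 2.855×10⁻⁴ K⁻¹
Layer 2: α = (0.68 + 0.087×11)×10⁻⁴ = 1.637×10⁻⁴ K⁻¹
Layer 3: α = (0.68 + 0.087×2.1)×10⁻⁴ = 0.8627×10⁻⁴ K⁻¹
0–230 m: 230 × 1.2 × 2.855×10⁻⁴ = 0.078798 m
Layer 2: 0.31 × 1.637×10⁻⁴ × 620 = 0.03146314 m
Layer 3: 0.8627×10⁻⁴ × 0.26 × 1100 = 0.02467322 m
Δh = 0.078798 + 0.03146314 + 0.02467322 = 0.13493436 m

about 13.5 cm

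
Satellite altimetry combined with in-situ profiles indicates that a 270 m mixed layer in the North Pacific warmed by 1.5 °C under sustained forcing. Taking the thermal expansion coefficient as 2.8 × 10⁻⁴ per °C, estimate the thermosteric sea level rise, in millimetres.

Δh = αΔT·H = 2.8×10⁻⁴ × 1.5 × 270 = 0.11340 m

Δh = 113 mm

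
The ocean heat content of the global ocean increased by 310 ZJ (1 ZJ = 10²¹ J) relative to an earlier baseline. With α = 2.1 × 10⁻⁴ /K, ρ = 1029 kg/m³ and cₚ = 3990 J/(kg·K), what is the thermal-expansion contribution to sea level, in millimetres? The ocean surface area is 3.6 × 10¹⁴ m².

Δh = 44 mm

Per unit area: Q = 310×10²¹ / (3.6×10¹⁴) ≈ 8.611×10⁸ J/m²
Δh = αQ/(ρcₚ) = 2.1×10⁻⁴ × 8.611×10⁸ / (1029 × 3990) ≈ 0.044044 m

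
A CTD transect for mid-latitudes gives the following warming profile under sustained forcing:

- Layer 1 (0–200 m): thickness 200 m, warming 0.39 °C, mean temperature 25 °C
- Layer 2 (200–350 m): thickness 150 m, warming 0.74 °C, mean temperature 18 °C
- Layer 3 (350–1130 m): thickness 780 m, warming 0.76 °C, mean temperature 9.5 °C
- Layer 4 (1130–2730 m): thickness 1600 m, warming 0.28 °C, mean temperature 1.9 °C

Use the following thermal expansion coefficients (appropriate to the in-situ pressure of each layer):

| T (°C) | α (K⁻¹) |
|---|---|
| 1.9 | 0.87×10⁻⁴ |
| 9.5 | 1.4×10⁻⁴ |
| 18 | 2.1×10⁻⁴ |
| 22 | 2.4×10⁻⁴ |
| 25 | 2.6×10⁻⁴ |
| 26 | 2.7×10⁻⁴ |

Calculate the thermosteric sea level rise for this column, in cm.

Layer 1 at 25 °C → α = 2.6×10⁻⁴ K⁻¹
Layer 2 at 18 °C → α = 2.1×10⁻⁴ K⁻¹
Layer 3 at 9.5 °C → α = 1.4×10⁻⁴ K⁻¹
Layer 4 at 1.9 °C → α = 0.87×10⁻⁴ K⁻¹
0.39 × 200 × 2.6×10⁻⁴ = 0.02028 m
Layer 2: 150 × 0.74 × 2.1×10⁻⁴ = 0.02331 m
Layer 3: 780 × 1.4×10⁻⁴ × 0.76 = 0.082992 m
Layer 4: 0.28 × 1600 × 0.87×10⁻⁴ = 0.038976 m
Δh = 0.02028 + 0.02331 + 0.082992 + 0.038976 = 0.165558 m

Δh = 16.6 cm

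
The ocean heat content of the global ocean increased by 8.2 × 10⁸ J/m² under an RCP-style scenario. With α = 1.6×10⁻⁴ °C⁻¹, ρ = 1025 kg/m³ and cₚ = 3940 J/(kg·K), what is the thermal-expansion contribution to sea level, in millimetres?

Δh = αQ/(ρcₚ) = 1.6×10⁻⁴ × 8.2×10⁸ / (1025 × 3940) ≈ 0.032487 m

32.5 mm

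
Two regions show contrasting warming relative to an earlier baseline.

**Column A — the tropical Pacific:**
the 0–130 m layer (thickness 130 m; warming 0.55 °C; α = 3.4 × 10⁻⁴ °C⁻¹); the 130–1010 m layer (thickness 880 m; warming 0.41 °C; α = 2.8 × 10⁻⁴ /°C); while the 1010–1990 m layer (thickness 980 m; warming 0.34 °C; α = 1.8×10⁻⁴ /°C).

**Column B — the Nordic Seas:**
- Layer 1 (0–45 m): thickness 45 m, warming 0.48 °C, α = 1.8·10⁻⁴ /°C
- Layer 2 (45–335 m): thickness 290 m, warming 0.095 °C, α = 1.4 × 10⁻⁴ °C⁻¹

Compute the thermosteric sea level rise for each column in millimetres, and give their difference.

A: 185 mm; B: 7.75 mm; difference 178 mm

A 130 × 3.4×10⁻⁴ × 0.55 = 0.02431 m
A Layer 2: 880 × 0.41 × 2.8×10⁻⁴ = 0.101024 m
A 1010–1990 m: 1.8×10⁻⁴ × 0.34 × 980 = 0.059976 m
A total: 0.18531 m
B 0–45 m: 0.48 × 45 × 1.8×10⁻⁴ = 0.003888 m
B 1.4×10⁻⁴ × 290 × 0.095 = 0.003857 m
B total: 0.007745 m
Difference: 0.18531 − 0.007745 = 0.177565 m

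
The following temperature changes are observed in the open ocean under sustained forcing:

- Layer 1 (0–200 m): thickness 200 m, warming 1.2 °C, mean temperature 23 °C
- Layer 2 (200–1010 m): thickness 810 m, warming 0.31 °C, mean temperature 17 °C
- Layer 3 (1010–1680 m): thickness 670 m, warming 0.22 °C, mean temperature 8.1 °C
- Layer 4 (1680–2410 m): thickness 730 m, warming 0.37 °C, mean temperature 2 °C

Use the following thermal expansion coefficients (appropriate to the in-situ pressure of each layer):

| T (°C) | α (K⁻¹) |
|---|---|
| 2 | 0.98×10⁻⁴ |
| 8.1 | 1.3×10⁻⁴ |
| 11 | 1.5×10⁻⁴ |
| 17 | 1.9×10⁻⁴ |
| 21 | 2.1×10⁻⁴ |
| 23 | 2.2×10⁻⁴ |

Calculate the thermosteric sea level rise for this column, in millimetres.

about 150 mm

Layer 1 at 23 °C → α = 2.2×10⁻⁴ K⁻¹
Layer 2 at 17 °C → α = 1.9×10⁻⁴ K⁻¹
Layer 3 at 8.1 °C → α = 1.3×10⁻⁴ K⁻¹
Layer 4 at 2 °C → α = 0.98×10⁻⁴ K⁻¹
2.2×10⁻⁴ × 1.2 × 200 = 0.05280 m
200–1010 m: 0.31 × 810 × 1.9×10⁻⁴ = 0.047709 m
Layer 3: 670 × 0.22 × 1.3×10⁻⁴ = 0.019162 m
0.98×10⁻⁴ × 0.37 × 730 = 0.0264698 m
Δh = 0.05280 + 0.047709 + 0.019162 + 0.0264698 = 0.1461408 m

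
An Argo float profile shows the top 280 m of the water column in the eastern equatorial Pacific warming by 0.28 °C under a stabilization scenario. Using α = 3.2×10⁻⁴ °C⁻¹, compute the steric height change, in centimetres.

Δh = αΔT·H = 3.2×10⁻⁴ × 0.28 × 280 = 0.025088 m

about 2.51 cm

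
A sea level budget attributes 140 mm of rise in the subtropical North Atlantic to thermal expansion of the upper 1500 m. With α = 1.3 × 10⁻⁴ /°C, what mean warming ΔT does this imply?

ΔT = Δh/(αH) = 0.14 / (1.3×10⁻⁴ × 1500) ≈ 0.7179 K

ΔT ≈ 0.718 K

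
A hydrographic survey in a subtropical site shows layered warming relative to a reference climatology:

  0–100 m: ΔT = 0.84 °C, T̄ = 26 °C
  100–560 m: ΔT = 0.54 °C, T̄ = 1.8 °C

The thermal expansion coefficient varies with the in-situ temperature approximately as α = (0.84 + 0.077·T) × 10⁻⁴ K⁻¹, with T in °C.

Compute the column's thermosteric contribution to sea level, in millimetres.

Layer 1: α = (0.84 + 0.077×26)×10⁻⁴ = 2.842×10⁻⁴ K⁻¹
Layer 2: α = (0.84 + 0.077×1.8)×10⁻⁴ = 0.9786×10⁻⁴ K⁻¹
0.84 × 2.842×10⁻⁴ × 100 = 0.0238728 m
0.9786×10⁻⁴ × 460 × 0.54 = 0.024308424 m
Δh = 0.0238728 + 0.024308424 = 0.048181224 m

48.2 mm of thermosteric rise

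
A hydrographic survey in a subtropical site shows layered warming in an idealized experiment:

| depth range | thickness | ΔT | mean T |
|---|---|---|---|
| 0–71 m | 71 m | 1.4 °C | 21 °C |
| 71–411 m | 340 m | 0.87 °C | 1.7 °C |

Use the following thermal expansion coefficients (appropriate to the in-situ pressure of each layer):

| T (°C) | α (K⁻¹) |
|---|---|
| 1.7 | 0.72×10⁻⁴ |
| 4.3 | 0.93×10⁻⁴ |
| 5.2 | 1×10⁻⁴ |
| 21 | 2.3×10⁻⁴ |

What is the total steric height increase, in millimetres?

Δh = 44.2 mm

Layer 1 at 21 °C → α = 2.3×10⁻⁴ K⁻¹
Layer 2 at 1.7 °C → α = 0.72×10⁻⁴ K⁻¹
Layer 1: 71 × 2.3×10⁻⁴ × 1.4 = 0.022862 m
Layer 2: 340 × 0.72×10⁻⁴ × 0.87 = 0.0212976 m
Δh = 0.022862 + 0.0212976 = 0.0441596 m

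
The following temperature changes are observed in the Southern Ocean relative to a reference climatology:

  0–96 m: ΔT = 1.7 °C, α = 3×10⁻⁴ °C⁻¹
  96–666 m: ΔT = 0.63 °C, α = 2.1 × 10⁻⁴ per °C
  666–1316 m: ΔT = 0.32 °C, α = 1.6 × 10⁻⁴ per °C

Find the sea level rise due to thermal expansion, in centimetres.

15.8 cm

0–96 m: 96 × 1.7 × 3×10⁻⁴ = 0.04896 m
Layer 2: 570 × 0.63 × 2.1×10⁻⁴ = 0.075411 m
Layer 3: 1.6×10⁻⁴ × 0.32 × 650 = 0.03328 m
Δh = 0.04896 + 0.075411 + 0.03328 = 0.157651 m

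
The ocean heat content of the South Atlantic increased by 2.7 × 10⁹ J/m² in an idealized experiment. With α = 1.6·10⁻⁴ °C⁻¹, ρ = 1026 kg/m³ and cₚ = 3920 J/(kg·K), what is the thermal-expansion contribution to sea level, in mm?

Δh = αQ/(ρcₚ) = 1.6×10⁻⁴ × 2.7×10⁹ / (1026 × 3920) ≈ 0.10741 m

about 107 mm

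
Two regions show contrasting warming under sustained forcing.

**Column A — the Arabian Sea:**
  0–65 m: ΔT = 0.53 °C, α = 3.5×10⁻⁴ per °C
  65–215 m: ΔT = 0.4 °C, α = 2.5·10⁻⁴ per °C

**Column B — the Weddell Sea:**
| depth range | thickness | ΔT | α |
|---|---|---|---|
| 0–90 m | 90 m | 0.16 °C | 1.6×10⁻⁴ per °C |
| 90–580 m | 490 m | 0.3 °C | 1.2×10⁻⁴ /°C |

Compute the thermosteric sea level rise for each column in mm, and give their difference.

A: 27.1 mm; B: 19.9 mm; difference 7.11 mm

A 0–65 m: 3.5×10⁻⁴ × 0.53 × 65 = 0.0120575 m
A Layer 2: 0.4 × 150 × 2.5×10⁻⁴ = 0.01500 m
A total: 0.0270575 m
B Layer 1: 90 × 0.16 × 1.6×10⁻⁴ = 0.002304 m
B 90–580 m: 490 × 1.2×10⁻⁴ × 0.3 = 0.01764 m
B total: 0.019944 m
Difference: 0.0270575 − 0.019944 = 0.0071135 m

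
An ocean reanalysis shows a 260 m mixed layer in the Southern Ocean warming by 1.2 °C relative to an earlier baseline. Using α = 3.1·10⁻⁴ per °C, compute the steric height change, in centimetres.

Δh = αΔT·H = 3.1×10⁻⁴ × 1.2 × 260 = 0.09672 m

9.67 cm of thermosteric rise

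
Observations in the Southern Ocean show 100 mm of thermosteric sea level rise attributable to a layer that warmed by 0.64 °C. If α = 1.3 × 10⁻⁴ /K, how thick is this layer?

H = Δh/(αΔT) = 0.1 / (1.3×10⁻⁴ × 0.64) ≈ 1202 m

about 1200 m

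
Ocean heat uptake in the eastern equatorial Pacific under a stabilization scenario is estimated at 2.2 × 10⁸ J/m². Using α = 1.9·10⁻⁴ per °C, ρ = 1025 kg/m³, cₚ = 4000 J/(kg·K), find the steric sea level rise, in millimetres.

about 10 mm

Δh = αQ/(ρcₚ) = 1.9×10⁻⁴ × 2.2×10⁸ / (1025 × 4000) ≈ 0.010195 m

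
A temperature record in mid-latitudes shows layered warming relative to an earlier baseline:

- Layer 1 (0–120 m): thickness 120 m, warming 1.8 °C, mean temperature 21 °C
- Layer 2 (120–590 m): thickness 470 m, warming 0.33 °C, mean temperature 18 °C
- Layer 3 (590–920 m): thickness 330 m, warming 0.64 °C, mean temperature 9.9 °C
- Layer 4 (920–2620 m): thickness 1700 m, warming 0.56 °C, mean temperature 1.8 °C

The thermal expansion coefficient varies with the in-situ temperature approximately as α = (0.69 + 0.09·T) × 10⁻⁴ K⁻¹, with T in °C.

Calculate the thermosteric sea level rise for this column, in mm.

Δh ≈ 206 mm

Layer 1: α = (0.69 + 0.09×21)×10⁻⁴ = 2.58×10⁻⁴ K⁻¹
Layer 2: α = (0.69 + 0.09×18)×10⁻⁴ = 2.31×10⁻⁴ K⁻¹
Layer 3: α = (0.69 + 0.09×9.9)×10⁻⁴ = 1.581×10⁻⁴ K⁻¹
Layer 4: α = (0.69 + 0.09×1.8)×10⁻⁴ = 0.852×10⁻⁴ K⁻¹
120 × 1.8 × 2.58×10⁻⁴ = 0.055728 m
120–590 m: 0.33 × 470 × 2.31×10⁻⁴ = 0.0358281 m
Layer 3: 1.581×10⁻⁴ × 330 × 0.64 = 0.03339072 m
920–2620 m: 1700 × 0.56 × 0.852×10⁻⁴ = 0.0811104 m
Δh = 0.055728 + 0.0358281 + 0.03339072 + 0.0811104 = 0.20605722 m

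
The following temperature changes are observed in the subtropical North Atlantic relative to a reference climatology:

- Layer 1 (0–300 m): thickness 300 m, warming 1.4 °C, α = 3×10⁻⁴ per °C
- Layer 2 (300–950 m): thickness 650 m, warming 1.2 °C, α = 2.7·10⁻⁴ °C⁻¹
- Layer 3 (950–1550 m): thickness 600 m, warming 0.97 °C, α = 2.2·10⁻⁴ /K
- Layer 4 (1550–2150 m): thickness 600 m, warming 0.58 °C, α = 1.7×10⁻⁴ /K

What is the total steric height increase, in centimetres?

0–300 m: 3×10⁻⁴ × 1.4 × 300 = 0.12600 m
300–950 m: 1.2 × 650 × 2.7×10⁻⁴ = 0.21060 m
950–1550 m: 0.97 × 2.2×10⁻⁴ × 600 = 0.12804 m
Layer 4: 600 × 0.58 × 1.7×10⁻⁴ = 0.05916 m
Δh = 0.12600 + 0.21060 + 0.12804 + 0.05916 = 0.52380 m ≈ 52.4 cm

Δh ≈ 52.4 cm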